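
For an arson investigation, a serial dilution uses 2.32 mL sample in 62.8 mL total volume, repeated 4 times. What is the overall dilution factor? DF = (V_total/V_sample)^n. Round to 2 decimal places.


Dilution factor calculation:
Single dilution = V_total / V_sample = 62.8 / 2.32 ≈ 27.068966
Number of dilutions = 4
Total DF = (62.8 / 2.32)^4 (full precision, rounded at the end) = 536891.63

536891.63


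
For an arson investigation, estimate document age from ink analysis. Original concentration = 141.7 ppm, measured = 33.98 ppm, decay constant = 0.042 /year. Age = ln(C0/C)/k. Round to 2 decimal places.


Document age estimation:
C0/C = 141.7 / 33.98 = 4.1701
ln(C0/C) = 1.42794
t = 1.42794 / 0.042 = 34.00 years

34.00


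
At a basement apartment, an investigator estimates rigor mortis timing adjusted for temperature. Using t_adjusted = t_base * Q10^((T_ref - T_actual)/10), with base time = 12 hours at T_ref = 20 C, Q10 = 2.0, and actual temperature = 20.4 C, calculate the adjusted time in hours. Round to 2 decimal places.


Rigor mortis time adjustment:
Exponent = (T_ref - T_actual) / 10 = (20 - 20.4) / 10 = -0.04
Q10 factor = 2.0^-0.04 = 0.97265
t_adjusted = 12 * 0.97265 = 11.67 hours

11.67


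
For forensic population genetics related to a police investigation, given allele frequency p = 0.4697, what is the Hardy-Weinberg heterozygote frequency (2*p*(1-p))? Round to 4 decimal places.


Hardy-Weinberg heterozygote frequency:
q = 1 - p = 1 - 0.4697 = 0.5303
2pq = 2 * 0.4697 * 0.5303 = 0.4982

0.4982


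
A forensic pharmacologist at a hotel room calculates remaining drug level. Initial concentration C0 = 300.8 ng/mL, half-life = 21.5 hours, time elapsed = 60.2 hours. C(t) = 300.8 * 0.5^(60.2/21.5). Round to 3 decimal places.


Drug concentration decay:
Number of half-lives = t / t_half = 60.2 / 21.5 = 2.8
Decay factor = 0.5^2.8 = 0.14358729
C(t) = 300.8 * 0.14358729 = 43.191 ng/mL

43.191


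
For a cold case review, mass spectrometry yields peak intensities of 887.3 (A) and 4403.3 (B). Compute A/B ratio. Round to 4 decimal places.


Spectral peak ratio:
Peak A = 887.3 counts
Peak B = 4403.3 counts
Ratio = 887.3 / 4403.3 = 0.2015

0.2015


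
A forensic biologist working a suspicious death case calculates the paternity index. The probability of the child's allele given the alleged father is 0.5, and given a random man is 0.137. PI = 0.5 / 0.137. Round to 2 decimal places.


Paternity Index calculation:
PI = P(allele|father) / P(allele|random)
PI = 0.5 / 0.137
PI = 3.65

3.65


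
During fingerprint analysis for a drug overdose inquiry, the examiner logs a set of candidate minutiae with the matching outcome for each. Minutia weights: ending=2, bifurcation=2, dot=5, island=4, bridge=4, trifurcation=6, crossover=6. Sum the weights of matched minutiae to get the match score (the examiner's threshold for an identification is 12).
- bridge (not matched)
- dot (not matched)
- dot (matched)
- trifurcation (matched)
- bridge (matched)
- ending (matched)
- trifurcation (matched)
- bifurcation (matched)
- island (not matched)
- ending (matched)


Weighted minutiae match score:
  bridge: not matched, +0
  dot: not matched, +0
  dot: matched, +5 (running total 5)
  trifurcation: matched, +6 (running total 11)
  bridge: matched, +4 (running total 15)
  ending: matched, +2 (running total 17)
  trifurcation: matched, +6 (running total 23)
  bifurcation: matched, +2 (running total 25)
  island: not matched, +0
  ending: matched, +2 (running total 27)
Total score = 27
Threshold = 12; verdict = identification

27


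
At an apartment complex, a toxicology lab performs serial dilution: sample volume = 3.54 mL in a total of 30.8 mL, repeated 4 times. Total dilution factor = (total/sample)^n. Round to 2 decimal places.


Dilution factor calculation:
Single dilution = V_total / V_sample = 30.8 / 3.54 ≈ 8.700565
Number of dilutions = 4
Total DF = (30.8 / 3.54)^4 (full precision, rounded at the end) = 5730.46

5730.46


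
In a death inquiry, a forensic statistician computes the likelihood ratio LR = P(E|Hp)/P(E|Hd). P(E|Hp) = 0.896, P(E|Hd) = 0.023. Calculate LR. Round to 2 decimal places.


Likelihood ratio calculation:
LR = P(E|Hp) / P(E|Hd)
LR = 0.896 / 0.023
LR = 38.96

38.96


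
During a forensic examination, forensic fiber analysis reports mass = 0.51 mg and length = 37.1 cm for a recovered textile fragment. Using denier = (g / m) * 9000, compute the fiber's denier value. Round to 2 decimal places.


Denier calculation:
Mass in grams = 0.51 mg / 1000 = 0.00051 g
Length in meters = 37.1 cm / 100 = 0.371 m
Linear density = mass / length = 0.00051 / 0.371 = 0.00137466 g/m
Denier = (g/m) * 9000 = 0.00137466 * 9000 = 12.37

12.37


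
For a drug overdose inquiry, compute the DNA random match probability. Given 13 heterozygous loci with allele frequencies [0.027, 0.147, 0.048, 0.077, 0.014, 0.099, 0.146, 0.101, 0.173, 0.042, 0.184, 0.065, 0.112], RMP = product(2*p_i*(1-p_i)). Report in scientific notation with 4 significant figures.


Computing RMP for 13 loci:
Locus 1: 2 * 0.027 * 0.973 = 0.052542
Locus 2: 2 * 0.147 * 0.853 = 0.250782
Locus 3: 2 * 0.048 * 0.952 = 0.091392
Locus 4: 2 * 0.077 * 0.923 = 0.142142
Locus 5: 2 * 0.014 * 0.986 = 0.027608
Locus 6: 2 * 0.099 * 0.901 = 0.178398
Locus 7: 2 * 0.146 * 0.854 = 0.249368
Locus 8: 2 * 0.101 * 0.899 = 0.181598
Locus 9: 2 * 0.173 * 0.827 = 0.286142
Locus 10: 2 * 0.042 * 0.958 = 0.080472
Locus 11: 2 * 0.184 * 0.816 = 0.300288
Locus 12: 2 * 0.065 * 0.935 = 0.12155
Locus 13: 2 * 0.112 * 0.888 = 0.198912
RMP = 6.382e-12

6.382e-12


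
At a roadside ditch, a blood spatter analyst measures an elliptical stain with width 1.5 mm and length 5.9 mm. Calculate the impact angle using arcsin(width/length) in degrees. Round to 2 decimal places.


Blood spatter impact angle calculation:
width / length = 1.5 / 5.9 = 0.254237
angle = arcsin(0.254237)
angle = 14.73 degrees

14.73


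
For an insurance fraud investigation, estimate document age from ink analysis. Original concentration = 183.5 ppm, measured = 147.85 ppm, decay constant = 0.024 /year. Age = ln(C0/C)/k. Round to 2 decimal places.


Document age estimation:
C0/C = 183.5 / 147.85 = 1.241123
ln(C0/C) = 0.216017
t = 0.216017 / 0.024 = 9.00 years

9.00


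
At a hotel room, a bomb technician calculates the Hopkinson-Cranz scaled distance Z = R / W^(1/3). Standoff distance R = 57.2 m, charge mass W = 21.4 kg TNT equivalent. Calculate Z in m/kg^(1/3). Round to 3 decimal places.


Scaled distance calculation:
W^(1/3) = 21.4^(1/3) = 2.776331
Z = R / W^(1/3) = 57.2 / 2.776331
Z = 20.603 m/kg^(1/3)

20.603


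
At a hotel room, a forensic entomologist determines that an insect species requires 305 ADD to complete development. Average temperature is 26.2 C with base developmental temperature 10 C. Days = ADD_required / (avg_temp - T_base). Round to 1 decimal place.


Insect development time:
Effective temperature = avg_temp - T_base = 26.2 - 10 = 16.2 C
Days = ADD / effective_temp = 305 / 16.2 = 18.8 days

18.8


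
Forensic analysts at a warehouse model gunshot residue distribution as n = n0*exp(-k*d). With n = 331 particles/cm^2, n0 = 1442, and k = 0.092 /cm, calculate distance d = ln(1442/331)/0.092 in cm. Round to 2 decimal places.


GSR distance calculation:
n0/n = 1442 / 331 = 4.356495
ln(n0/n) = 1.471668
d = 1.471668 / 0.092 = 16.00 cm

16.00


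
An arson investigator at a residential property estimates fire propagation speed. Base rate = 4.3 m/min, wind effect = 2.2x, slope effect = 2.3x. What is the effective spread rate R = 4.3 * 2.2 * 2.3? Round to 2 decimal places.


Fire spread rate calculation:
R = R0 * wind_factor * slope_factor
= 4.3 * 2.2 * 2.3
= 9.46 * 2.3
= 21.76 m/min

21.76


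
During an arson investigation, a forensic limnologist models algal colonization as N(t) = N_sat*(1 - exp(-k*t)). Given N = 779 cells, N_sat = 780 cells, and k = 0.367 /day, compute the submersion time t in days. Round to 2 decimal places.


PMSI from diatom colonization curve:
N / N_sat = 779 / 780 = 0.998718
1 - N/N_sat = 0.001282
ln(1 - N/N_sat) = -6.659334
t = -ln(1 - N/N_sat) / k = -(-6.659334) / 0.367 = 18.15 days

18.15


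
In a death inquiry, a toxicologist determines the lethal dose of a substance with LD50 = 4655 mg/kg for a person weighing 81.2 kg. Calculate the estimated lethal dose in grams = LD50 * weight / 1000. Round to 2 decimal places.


Lethal dose calculation:
Lethal dose = LD50 * body_weight / 1000
= 4655 * 81.2 / 1000
= 377986 / 1000
= 377.99 g

377.99


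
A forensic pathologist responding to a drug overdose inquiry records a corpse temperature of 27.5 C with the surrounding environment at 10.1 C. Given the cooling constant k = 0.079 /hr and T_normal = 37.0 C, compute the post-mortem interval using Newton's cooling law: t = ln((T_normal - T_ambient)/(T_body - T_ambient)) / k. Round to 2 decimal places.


Using Newton's law of cooling:
t = ln((T_normal - T_ambient) / (T_body - T_ambient)) / k
T_normal - T_ambient = 26.9
T_body - T_ambient = 17.4
Ratio = 1.545977
ln(ratio) = 0.435656
t = 0.435656 / 0.079 = 5.51 hours

5.51


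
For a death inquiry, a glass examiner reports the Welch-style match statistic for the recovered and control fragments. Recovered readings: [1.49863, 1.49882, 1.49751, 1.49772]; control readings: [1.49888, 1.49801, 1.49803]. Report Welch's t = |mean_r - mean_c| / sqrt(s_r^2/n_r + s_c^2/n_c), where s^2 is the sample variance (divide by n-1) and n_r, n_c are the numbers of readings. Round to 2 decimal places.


Welch's t-criterion for glass RI comparison:
Recovered mean = sum / n_r = 5.99268 / 4 = 1.49817
Control mean = sum / n_c = 4.49492 / 3 = 1.4983067
Recovered sample variance s_r^2 = 4.24067e-07
Control sample variance s_c^2 = 2.46633e-07
Welch SE (unpooled) = sqrt(s_r^2/n_r + s_c^2/n_c) = sqrt(1.06017e-07 + 8.22111e-08) = sqrt(1.88228e-07) = 0.000433853
|mean_r - mean_c| = 0.000136667
t = 0.000136667 / 0.000433853 = 0.32

0.32


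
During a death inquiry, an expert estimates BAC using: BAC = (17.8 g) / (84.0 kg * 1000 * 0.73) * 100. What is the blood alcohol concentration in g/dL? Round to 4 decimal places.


Applying the Widmark formula:
BAC = (dose_g / (body_wt * 1000 * r)) * 100
Denominator = 84.0 * 1000 * 0.73 = 61320
BAC = (17.8 / 61320) * 100
BAC = 0.0290 g/dL

0.0290


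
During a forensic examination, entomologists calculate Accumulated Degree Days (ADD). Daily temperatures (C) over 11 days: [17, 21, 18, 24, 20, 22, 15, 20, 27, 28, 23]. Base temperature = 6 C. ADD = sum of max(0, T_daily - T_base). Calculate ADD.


Computing ADD day by day:
Day 1: max(0, 17 - 6) = 11
Day 2: max(0, 21 - 6) = 15
Day 3: max(0, 18 - 6) = 12
Day 4: max(0, 24 - 6) = 18
Day 5: max(0, 20 - 6) = 14
Day 6: max(0, 22 - 6) = 16
Day 7: max(0, 15 - 6) = 9
Day 8: max(0, 20 - 6) = 14
Day 9: max(0, 27 - 6) = 21
Day 10: max(0, 28 - 6) = 22
Day 11: max(0, 23 - 6) = 17
Total ADD = 169

169


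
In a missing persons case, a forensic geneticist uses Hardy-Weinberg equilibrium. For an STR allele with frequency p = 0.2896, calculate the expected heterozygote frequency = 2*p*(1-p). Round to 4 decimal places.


Hardy-Weinberg heterozygote frequency:
q = 1 - p = 1 - 0.2896 = 0.7104
2pq = 2 * 0.2896 * 0.7104 = 0.4115

0.4115


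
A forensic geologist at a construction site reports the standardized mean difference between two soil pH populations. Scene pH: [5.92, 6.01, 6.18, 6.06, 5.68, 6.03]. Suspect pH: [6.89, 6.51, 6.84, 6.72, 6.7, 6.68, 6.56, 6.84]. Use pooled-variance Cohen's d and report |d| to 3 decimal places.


Pooled-variance Cohen's d for soil pH comparison:
Scene mean = 35.88 / 6 = 5.98
Suspect mean = 53.74 / 8 = 6.7175
Scene sample variance s_s^2 = 0.02868
Suspect sample variance s_c^2 = 0.018479
Pooled variance = ((n_s-1)*s_s^2 + (n_c-1)*s_c^2) / (n_s + n_c - 2) = 0.022729
Pooled SD = sqrt(0.022729) = 0.150761
Mean difference = -0.7375
|d| = |-0.7375| / 0.150761 = 4.892

4.892


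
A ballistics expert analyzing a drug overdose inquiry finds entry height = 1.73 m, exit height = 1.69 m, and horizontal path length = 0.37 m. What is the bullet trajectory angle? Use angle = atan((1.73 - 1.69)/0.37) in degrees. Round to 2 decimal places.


Bullet trajectory angle:
Height difference = 1.73 - 1.69 = 0.04 m
angle = atan(0.04 / 0.37)
angle = atan(0.108108)
angle = 6.17 degrees

6.17


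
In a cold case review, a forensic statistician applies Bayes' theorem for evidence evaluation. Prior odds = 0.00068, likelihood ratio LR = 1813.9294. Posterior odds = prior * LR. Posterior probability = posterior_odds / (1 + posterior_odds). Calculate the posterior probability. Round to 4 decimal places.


Bayesian evidence evaluation:
Posterior odds = prior_odds * LR = 0.00068 * 1813.9294 = 1.233472
Posterior probability = posterior_odds / (1 + posterior_odds)
= 1.233472 / (1 + 1.233472)
= 1.233472 / 2.233472
= 0.5523

0.5523


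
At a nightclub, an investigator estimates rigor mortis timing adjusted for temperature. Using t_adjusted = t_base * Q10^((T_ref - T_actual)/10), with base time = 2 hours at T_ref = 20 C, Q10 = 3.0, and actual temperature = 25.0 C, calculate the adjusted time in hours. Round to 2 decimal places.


Rigor mortis time adjustment:
Exponent = (T_ref - T_actual) / 10 = (20 - 25.0) / 10 = -0.5
Q10 factor = 3.0^-0.5 = 0.57735
t_adjusted = 2 * 0.57735 = 1.15 hours

1.15


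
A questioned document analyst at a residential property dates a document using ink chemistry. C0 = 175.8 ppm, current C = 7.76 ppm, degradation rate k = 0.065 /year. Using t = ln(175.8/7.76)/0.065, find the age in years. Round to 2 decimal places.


Document age estimation:
C0/C = 175.8 / 7.76 = 22.654639
ln(C0/C) = 3.120365
t = 3.120365 / 0.065 = 48.01 years

48.01


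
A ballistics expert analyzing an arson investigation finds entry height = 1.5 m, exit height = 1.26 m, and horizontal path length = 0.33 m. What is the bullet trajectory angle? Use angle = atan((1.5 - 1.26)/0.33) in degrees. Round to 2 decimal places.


Bullet trajectory angle:
Height difference = 1.5 - 1.26 = 0.24 m
angle = atan(0.24 / 0.33)
angle = atan(0.727273)
angle = 36.03 degrees

36.03


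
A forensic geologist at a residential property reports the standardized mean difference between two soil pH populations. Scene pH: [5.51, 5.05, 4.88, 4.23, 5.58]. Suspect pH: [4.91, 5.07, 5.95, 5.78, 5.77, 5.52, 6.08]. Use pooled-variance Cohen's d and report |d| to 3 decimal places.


Pooled-variance Cohen's d for soil pH comparison:
Scene mean = 25.25 / 5 = 5.05
Suspect mean = 39.08 / 7 = 5.582857
Scene sample variance s_s^2 = 0.29845
Suspect sample variance s_c^2 = 0.195924
Pooled variance = ((n_s-1)*s_s^2 + (n_c-1)*s_c^2) / (n_s + n_c - 2) = 0.236934
Pooled SD = sqrt(0.236934) = 0.486759
Mean difference = -0.532857
|d| = |-0.532857| / 0.486759 = 1.095

1.095


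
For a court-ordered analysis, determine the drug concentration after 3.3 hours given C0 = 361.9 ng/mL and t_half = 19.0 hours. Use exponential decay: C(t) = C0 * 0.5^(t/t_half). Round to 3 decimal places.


Drug concentration decay:
Number of half-lives = t / t_half = 3.3 / 19.0 = 0.173684
Decay factor = 0.5^0.173684 = 0.88657587
C(t) = 361.9 * 0.88657587 = 320.852 ng/mL

320.852


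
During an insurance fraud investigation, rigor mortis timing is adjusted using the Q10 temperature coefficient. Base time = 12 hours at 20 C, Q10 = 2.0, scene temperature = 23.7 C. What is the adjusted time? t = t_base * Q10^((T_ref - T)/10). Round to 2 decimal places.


Rigor mortis time adjustment:
Exponent = (T_ref - T_actual) / 10 = (20 - 23.7) / 10 = -0.37
Q10 factor = 2.0^-0.37 = 0.77378
t_adjusted = 12 * 0.77378 = 9.29 hours

9.29


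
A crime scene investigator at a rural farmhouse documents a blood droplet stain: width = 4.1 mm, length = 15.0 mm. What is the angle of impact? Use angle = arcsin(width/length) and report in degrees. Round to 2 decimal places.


Blood spatter impact angle calculation:
width / length = 4.1 / 15.0 = 0.273333
angle = arcsin(0.273333)
angle = 15.86 degrees

15.86


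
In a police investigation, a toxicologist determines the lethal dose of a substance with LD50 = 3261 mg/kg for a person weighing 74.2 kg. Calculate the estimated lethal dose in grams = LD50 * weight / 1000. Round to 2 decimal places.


Lethal dose calculation:
Lethal dose = LD50 * body_weight / 1000
= 3261 * 74.2 / 1000
= 241966.2 / 1000
= 241.97 g

241.97


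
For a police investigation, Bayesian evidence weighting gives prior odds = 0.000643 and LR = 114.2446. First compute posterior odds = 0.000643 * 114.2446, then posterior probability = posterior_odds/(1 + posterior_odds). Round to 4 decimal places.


Bayesian evidence evaluation:
Posterior odds = prior_odds * LR = 0.000643 * 114.2446 = 0.07345928
Posterior probability = posterior_odds / (1 + posterior_odds)
= 0.07345928 / (1 + 0.07345928)
= 0.07345928 / 1.07345928
= 0.0684

0.0684


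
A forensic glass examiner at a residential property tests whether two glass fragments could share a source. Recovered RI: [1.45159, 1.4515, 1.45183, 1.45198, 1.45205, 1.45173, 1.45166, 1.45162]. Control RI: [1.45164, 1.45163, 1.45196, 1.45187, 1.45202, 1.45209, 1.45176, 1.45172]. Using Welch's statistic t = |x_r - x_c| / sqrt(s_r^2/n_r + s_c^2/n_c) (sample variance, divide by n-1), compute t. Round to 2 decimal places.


Welch's t-criterion for glass RI comparison:
Recovered mean = sum / n_r = 11.61396 / 8 = 1.451745
Control mean = sum / n_c = 11.61469 / 8 = 1.4518362
Recovered sample variance s_r^2 = 3.75143e-08
Control sample variance s_c^2 = 3.07125e-08
Welch SE (unpooled) = sqrt(s_r^2/n_r + s_c^2/n_c) = sqrt(4.68929e-09 + 3.83906e-09) = sqrt(8.52835e-09) = 9.23491e-05
|mean_r - mean_c| = 9.125e-05
t = 9.125e-05 / 9.23491e-05 = 0.99

0.99


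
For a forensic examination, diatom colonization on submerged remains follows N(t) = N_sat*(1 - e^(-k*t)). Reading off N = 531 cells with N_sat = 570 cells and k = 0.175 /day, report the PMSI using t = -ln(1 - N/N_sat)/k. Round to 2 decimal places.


PMSI from diatom colonization curve:
N / N_sat = 531 / 570 = 0.931579
1 - N/N_sat = 0.068421
ln(1 - N/N_sat) = -2.682075
t = -ln(1 - N/N_sat) / k = -(-2.682075) / 0.175 = 15.33 days

15.33


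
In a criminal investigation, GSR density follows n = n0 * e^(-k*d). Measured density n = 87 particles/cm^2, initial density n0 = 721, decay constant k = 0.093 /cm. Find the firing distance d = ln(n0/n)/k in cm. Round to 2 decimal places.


GSR distance calculation:
n0/n = 721 / 87 = 8.287356
ln(n0/n) = 2.114731
d = 2.114731 / 0.093 = 22.74 cm

22.74


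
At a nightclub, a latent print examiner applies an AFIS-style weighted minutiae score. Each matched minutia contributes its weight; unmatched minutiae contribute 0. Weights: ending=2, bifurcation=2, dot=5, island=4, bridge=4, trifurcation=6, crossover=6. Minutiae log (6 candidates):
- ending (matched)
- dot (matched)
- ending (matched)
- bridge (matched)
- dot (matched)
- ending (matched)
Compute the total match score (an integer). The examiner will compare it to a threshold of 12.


Weighted minutiae match score:
  ending: matched, +2 (running total 2)
  dot: matched, +5 (running total 7)
  ending: matched, +2 (running total 9)
  bridge: matched, +4 (running total 13)
  dot: matched, +5 (running total 18)
  ending: matched, +2 (running total 20)
Total score = 20
Threshold = 12; verdict = identification

20


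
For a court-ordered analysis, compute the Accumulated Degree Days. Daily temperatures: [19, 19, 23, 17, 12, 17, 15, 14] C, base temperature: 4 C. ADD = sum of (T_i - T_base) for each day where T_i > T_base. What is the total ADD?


Computing ADD day by day:
Day 1: max(0, 19 - 4) = 15
Day 2: max(0, 19 - 4) = 15
Day 3: max(0, 23 - 4) = 19
Day 4: max(0, 17 - 4) = 13
Day 5: max(0, 12 - 4) = 8
Day 6: max(0, 17 - 4) = 13
Day 7: max(0, 15 - 4) = 11
Day 8: max(0, 14 - 4) = 10
Total ADD = 104

104


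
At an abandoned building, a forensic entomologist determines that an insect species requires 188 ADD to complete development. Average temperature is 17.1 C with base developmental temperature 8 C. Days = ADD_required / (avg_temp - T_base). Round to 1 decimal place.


Insect development time:
Effective temperature = avg_temp - T_base = 17.1 - 8 = 9.1 C
Days = ADD / effective_temp = 188 / 9.1 = 20.7 days

20.7


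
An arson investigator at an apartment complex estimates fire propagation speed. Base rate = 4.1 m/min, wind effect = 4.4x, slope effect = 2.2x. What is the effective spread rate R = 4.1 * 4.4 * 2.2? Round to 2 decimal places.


Fire spread rate calculation:
R = R0 * wind_factor * slope_factor
= 4.1 * 4.4 * 2.2
= 18.04 * 2.2
= 39.69 m/min

39.69


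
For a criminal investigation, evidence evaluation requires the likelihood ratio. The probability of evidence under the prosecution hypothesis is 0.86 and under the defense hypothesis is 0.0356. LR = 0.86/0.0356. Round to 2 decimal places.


Likelihood ratio calculation:
LR = P(E|Hp) / P(E|Hd)
LR = 0.86 / 0.0356
LR = 24.16

24.16


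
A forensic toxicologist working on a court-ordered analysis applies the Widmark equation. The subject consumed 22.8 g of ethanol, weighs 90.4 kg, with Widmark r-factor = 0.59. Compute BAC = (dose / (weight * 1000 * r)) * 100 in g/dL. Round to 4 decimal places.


Applying the Widmark formula:
BAC = (dose_g / (body_wt * 1000 * r)) * 100
Denominator = 90.4 * 1000 * 0.59 = 53336
BAC = (22.8 / 53336) * 100
BAC = 0.0427 g/dL

0.0427


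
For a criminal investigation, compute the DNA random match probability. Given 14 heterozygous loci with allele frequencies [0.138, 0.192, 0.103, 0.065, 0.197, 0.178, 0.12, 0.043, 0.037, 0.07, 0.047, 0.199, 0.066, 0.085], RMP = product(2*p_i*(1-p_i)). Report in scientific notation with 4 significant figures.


Computing RMP for 14 loci:
Locus 1: 2 * 0.138 * 0.862 = 0.237912
Locus 2: 2 * 0.192 * 0.808 = 0.310272
Locus 3: 2 * 0.103 * 0.897 = 0.184782
Locus 4: 2 * 0.065 * 0.935 = 0.12155
Locus 5: 2 * 0.197 * 0.803 = 0.316382
Locus 6: 2 * 0.178 * 0.822 = 0.292632
Locus 7: 2 * 0.12 * 0.88 = 0.2112
Locus 8: 2 * 0.043 * 0.957 = 0.082302
Locus 9: 2 * 0.037 * 0.963 = 0.071262
Locus 10: 2 * 0.07 * 0.93 = 0.1302
Locus 11: 2 * 0.047 * 0.953 = 0.089582
Locus 12: 2 * 0.199 * 0.801 = 0.318798
Locus 13: 2 * 0.066 * 0.934 = 0.123288
Locus 14: 2 * 0.085 * 0.915 = 0.15555
RMP = 1.356e-11

1.356e-11


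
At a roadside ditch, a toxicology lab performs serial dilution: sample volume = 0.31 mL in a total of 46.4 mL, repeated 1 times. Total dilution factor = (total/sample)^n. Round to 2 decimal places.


Dilution factor calculation:
Single dilution = V_total / V_sample = 46.4 / 0.31 ≈ 149.677419
Number of dilutions = 1
Total DF = (46.4 / 0.31)^1 (full precision, rounded at the end) = 149.68

149.68


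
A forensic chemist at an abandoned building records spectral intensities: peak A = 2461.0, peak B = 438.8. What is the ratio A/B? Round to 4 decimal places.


Spectral peak ratio:
Peak A = 2461.0 counts
Peak B = 438.8 counts
Ratio = 2461.0 / 438.8 = 5.6085

5.6085


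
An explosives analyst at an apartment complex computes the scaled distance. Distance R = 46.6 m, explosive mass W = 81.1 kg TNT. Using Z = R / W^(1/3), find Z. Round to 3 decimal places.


Scaled distance calculation:
W^(1/3) = 81.1^(1/3) = 4.328529
Z = R / W^(1/3) = 46.6 / 4.328529
Z = 10.766 m/kg^(1/3)

10.766


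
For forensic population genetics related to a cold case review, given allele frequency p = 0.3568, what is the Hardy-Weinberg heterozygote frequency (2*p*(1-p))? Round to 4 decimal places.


Hardy-Weinberg heterozygote frequency:
q = 1 - p = 1 - 0.3568 = 0.6432
2pq = 2 * 0.3568 * 0.6432 = 0.4590

0.4590


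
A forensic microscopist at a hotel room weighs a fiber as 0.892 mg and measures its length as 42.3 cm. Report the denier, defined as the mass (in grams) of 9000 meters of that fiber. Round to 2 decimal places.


Denier calculation:
Mass in grams = 0.892 mg / 1000 = 0.000892 g
Length in meters = 42.3 cm / 100 = 0.423 m
Linear density = mass / length = 0.000892 / 0.423 = 0.00210875 g/m
Denier = (g/m) * 9000 = 0.00210875 * 9000 = 18.98

18.98


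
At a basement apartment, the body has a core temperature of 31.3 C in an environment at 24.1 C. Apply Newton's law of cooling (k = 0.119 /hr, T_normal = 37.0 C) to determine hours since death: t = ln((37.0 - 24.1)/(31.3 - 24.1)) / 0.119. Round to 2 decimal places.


Using Newton's law of cooling:
t = ln((T_normal - T_ambient) / (T_body - T_ambient)) / k
T_normal - T_ambient = 12.9
T_body - T_ambient = 7.2
Ratio = 1.791667
ln(ratio) = 0.583146
t = 0.583146 / 0.119 = 4.90 hours

4.90


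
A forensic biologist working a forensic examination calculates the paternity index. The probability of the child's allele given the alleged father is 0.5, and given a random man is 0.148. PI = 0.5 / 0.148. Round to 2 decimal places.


Paternity Index calculation:
PI = P(allele|father) / P(allele|random)
PI = 0.5 / 0.148
PI = 3.38

3.38


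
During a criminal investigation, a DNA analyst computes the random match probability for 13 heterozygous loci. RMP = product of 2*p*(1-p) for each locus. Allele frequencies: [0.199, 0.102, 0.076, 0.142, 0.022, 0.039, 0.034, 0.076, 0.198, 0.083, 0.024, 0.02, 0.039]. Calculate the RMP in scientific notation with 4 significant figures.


Computing RMP for 13 loci:
Locus 1: 2 * 0.199 * 0.801 = 0.318798
Locus 2: 2 * 0.102 * 0.898 = 0.183192
Locus 3: 2 * 0.076 * 0.924 = 0.140448
Locus 4: 2 * 0.142 * 0.858 = 0.243672
Locus 5: 2 * 0.022 * 0.978 = 0.043032
Locus 6: 2 * 0.039 * 0.961 = 0.074958
Locus 7: 2 * 0.034 * 0.966 = 0.065688
Locus 8: 2 * 0.076 * 0.924 = 0.140448
Locus 9: 2 * 0.198 * 0.802 = 0.317592
Locus 10: 2 * 0.083 * 0.917 = 0.152222
Locus 11: 2 * 0.024 * 0.976 = 0.046848
Locus 12: 2 * 0.02 * 0.98 = 0.0392
Locus 13: 2 * 0.039 * 0.961 = 0.074958
RMP = 3.958e-13

3.958e-13


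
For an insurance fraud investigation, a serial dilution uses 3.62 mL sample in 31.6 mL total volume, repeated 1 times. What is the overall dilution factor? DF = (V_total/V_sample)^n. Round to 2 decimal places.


Dilution factor calculation:
Single dilution = V_total / V_sample = 31.6 / 3.62 ≈ 8.729282
Number of dilutions = 1
Total DF = (31.6 / 3.62)^1 (full precision, rounded at the end) = 8.73

8.73


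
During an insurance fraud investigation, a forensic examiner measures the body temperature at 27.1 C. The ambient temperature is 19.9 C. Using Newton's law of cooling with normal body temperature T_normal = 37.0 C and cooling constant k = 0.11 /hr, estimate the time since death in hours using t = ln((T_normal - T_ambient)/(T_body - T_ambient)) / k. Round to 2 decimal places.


Using Newton's law of cooling:
t = ln((T_normal - T_ambient) / (T_body - T_ambient)) / k
T_normal - T_ambient = 17.1
T_body - T_ambient = 7.2
Ratio = 2.375
ln(ratio) = 0.864997
t = 0.864997 / 0.11 = 7.86 hours

7.86


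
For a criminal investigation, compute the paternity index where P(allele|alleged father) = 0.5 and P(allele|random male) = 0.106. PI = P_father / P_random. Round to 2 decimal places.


Paternity Index calculation:
PI = P(allele|father) / P(allele|random)
PI = 0.5 / 0.106
PI = 4.72

4.72


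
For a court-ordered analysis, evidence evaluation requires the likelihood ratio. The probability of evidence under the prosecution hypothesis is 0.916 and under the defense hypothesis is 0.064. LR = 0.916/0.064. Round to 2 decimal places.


Likelihood ratio calculation:
LR = P(E|Hp) / P(E|Hd)
LR = 0.916 / 0.064
LR = 14.31

14.31


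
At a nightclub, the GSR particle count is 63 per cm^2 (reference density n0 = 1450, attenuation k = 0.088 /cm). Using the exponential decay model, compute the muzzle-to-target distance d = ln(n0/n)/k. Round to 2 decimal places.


GSR distance calculation:
n0/n = 1450 / 63 = 23.015873
ln(n0/n) = 3.136184
d = 3.136184 / 0.088 = 35.64 cm

35.64


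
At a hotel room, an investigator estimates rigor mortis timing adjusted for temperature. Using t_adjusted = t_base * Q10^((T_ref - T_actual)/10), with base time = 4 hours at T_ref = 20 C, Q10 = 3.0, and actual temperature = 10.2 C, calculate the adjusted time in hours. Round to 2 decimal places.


Rigor mortis time adjustment:
Exponent = (T_ref - T_actual) / 10 = (20 - 10.2) / 10 = 0.98
Q10 factor = 3.0^0.98 = 2.9348
t_adjusted = 4 * 2.9348 = 11.74 hours

11.74


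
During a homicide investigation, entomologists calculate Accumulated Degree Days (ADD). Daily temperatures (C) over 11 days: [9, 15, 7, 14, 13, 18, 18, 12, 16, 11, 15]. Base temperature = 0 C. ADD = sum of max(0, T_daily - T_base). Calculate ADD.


Computing ADD day by day:
Day 1: max(0, 9 - 0) = 9
Day 2: max(0, 15 - 0) = 15
Day 3: max(0, 7 - 0) = 7
Day 4: max(0, 14 - 0) = 14
Day 5: max(0, 13 - 0) = 13
Day 6: max(0, 18 - 0) = 18
Day 7: max(0, 18 - 0) = 18
Day 8: max(0, 12 - 0) = 12
Day 9: max(0, 16 - 0) = 16
Day 10: max(0, 11 - 0) = 11
Day 11: max(0, 15 - 0) = 15
Total ADD = 148

148


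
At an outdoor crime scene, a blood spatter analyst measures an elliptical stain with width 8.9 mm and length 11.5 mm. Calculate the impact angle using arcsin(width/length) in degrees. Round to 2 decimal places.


Blood spatter impact angle calculation:
width / length = 8.9 / 11.5 = 0.773913
angle = arcsin(0.773913)
angle = 50.71 degrees

50.71


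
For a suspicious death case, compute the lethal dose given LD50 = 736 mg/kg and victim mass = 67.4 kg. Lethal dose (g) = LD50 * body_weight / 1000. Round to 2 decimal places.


Lethal dose calculation:
Lethal dose = LD50 * body_weight / 1000
= 736 * 67.4 / 1000
= 49606.4 / 1000
= 49.61 g

49.61


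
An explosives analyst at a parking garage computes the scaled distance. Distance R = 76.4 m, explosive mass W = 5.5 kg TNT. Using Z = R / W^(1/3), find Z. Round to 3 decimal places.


Scaled distance calculation:
W^(1/3) = 5.5^(1/3) = 1.765174
Z = R / W^(1/3) = 76.4 / 1.765174
Z = 43.282 m/kg^(1/3)

43.282


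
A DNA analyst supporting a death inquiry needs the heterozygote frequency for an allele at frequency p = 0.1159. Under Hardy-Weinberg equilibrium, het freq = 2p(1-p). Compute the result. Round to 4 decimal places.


Hardy-Weinberg heterozygote frequency:
q = 1 - p = 1 - 0.1159 = 0.8841
2pq = 2 * 0.1159 * 0.8841 = 0.2049

0.2049


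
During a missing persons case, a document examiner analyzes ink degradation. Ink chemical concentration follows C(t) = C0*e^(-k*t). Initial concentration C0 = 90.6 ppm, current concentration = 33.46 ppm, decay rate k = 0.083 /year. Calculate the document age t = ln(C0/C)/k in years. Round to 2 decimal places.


Document age estimation:
C0/C = 90.6 / 33.46 = 2.707711
ln(C0/C) = 0.996104
t = 0.996104 / 0.083 = 12.00 years

12.00


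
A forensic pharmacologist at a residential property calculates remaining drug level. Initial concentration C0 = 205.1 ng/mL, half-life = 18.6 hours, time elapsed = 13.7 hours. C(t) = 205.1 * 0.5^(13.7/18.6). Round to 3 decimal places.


Drug concentration decay:
Number of half-lives = t / t_half = 13.7 / 18.6 = 0.736559
Decay factor = 0.5^0.736559 = 0.60016912
C(t) = 205.1 * 0.60016912 = 123.095 ng/mL

123.095


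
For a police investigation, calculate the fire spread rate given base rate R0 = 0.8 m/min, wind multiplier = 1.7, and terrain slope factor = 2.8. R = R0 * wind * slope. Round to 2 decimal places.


Fire spread rate calculation:
R = R0 * wind_factor * slope_factor
= 0.8 * 1.7 * 2.8
= 1.36 * 2.8
= 3.81 m/min

3.81


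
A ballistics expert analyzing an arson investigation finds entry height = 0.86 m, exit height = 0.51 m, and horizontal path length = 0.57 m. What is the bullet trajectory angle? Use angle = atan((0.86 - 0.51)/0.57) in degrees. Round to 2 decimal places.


Bullet trajectory angle:
Height difference = 0.86 - 0.51 = 0.35 m
angle = atan(0.35 / 0.57)
angle = atan(0.614035)
angle = 31.55 degrees

31.55


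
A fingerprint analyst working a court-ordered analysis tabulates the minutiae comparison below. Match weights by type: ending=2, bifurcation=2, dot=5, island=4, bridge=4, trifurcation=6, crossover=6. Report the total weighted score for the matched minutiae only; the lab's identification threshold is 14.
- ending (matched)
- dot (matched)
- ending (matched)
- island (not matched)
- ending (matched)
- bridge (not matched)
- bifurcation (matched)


Weighted minutiae match score:
  ending: matched, +2 (running total 2)
  dot: matched, +5 (running total 7)
  ending: matched, +2 (running total 9)
  island: not matched, +0
  ending: matched, +2 (running total 11)
  bridge: not matched, +0
  bifurcation: matched, +2 (running total 13)
Total score = 13
Threshold = 14; verdict = inconclusive

13


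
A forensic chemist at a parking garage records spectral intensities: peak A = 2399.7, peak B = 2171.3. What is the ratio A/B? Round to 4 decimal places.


Spectral peak ratio:
Peak A = 2399.7 counts
Peak B = 2171.3 counts
Ratio = 2399.7 / 2171.3 = 1.1052

1.1052


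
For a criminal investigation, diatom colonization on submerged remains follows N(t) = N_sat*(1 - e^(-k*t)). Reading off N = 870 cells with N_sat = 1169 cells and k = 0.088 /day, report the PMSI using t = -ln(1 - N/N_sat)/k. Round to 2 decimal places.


PMSI from diatom colonization curve:
N / N_sat = 870 / 1169 = 0.744226
1 - N/N_sat = 0.255774
ln(1 - N/N_sat) = -1.363461
t = -ln(1 - N/N_sat) / k = -(-1.363461) / 0.088 = 15.49 days

15.49


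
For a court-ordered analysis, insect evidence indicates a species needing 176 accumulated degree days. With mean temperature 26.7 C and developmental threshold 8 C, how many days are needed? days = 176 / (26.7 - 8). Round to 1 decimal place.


Insect development time:
Effective temperature = avg_temp - T_base = 26.7 - 8 = 18.7 C
Days = ADD / effective_temp = 176 / 18.7 = 9.4 days

9.4


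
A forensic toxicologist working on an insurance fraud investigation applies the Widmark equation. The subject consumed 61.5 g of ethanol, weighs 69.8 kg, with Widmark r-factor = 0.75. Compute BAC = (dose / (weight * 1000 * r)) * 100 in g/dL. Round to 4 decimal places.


Applying the Widmark formula:
BAC = (dose_g / (body_wt * 1000 * r)) * 100
Denominator = 69.8 * 1000 * 0.75 = 52350
BAC = (61.5 / 52350) * 100
BAC = 0.1175 g/dL

0.1175


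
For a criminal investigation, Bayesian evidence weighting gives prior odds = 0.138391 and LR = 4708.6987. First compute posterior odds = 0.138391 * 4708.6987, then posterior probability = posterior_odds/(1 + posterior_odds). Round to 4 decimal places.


Bayesian evidence evaluation:
Posterior odds = prior_odds * LR = 0.138391 * 4708.6987 = 651.6415
Posterior probability = posterior_odds / (1 + posterior_odds)
= 651.6415 / (1 + 651.6415)
= 651.6415 / 652.6415
= 0.9985

0.9985


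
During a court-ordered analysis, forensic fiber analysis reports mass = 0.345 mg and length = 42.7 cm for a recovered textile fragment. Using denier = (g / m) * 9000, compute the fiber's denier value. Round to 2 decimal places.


Denier calculation:
Mass in grams = 0.345 mg / 1000 = 0.000345 g
Length in meters = 42.7 cm / 100 = 0.427 m
Linear density = mass / length = 0.000345 / 0.427 = 0.00080796 g/m
Denier = (g/m) * 9000 = 0.00080796 * 9000 = 7.27

7.27


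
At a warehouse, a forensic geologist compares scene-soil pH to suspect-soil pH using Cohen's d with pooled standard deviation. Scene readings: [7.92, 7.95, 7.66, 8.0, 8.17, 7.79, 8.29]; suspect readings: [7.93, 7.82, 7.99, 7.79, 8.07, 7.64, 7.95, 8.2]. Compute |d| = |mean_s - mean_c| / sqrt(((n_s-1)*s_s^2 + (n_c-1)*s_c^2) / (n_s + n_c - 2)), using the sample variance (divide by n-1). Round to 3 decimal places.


Pooled-variance Cohen's d for soil pH comparison:
Scene mean = 55.78 / 7 = 7.968571
Suspect mean = 63.39 / 8 = 7.92375
Scene sample variance s_s^2 = 0.045781
Suspect sample variance s_c^2 = 0.030284
Pooled variance = ((n_s-1)*s_s^2 + (n_c-1)*s_c^2) / (n_s + n_c - 2) = 0.037436
Pooled SD = sqrt(0.037436) = 0.193484
Mean difference = 0.044821
|d| = |0.044821| / 0.193484 = 0.232

0.232


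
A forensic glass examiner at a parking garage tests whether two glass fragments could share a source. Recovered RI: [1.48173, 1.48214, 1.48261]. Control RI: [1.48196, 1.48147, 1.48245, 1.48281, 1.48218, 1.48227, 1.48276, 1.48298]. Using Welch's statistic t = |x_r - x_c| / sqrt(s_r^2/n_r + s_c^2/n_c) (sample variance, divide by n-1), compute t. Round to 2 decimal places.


Welch's t-criterion for glass RI comparison:
Recovered mean = sum / n_r = 4.44648 / 3 = 1.48216
Control mean = sum / n_c = 11.85888 / 8 = 1.48236
Recovered sample variance s_r^2 = 1.939e-07
Control sample variance s_c^2 = 2.49657e-07
Welch SE (unpooled) = sqrt(s_r^2/n_r + s_c^2/n_c) = sqrt(6.46333e-08 + 3.12071e-08) = sqrt(9.58404e-08) = 0.000309581
|mean_r - mean_c| = 0.0002
t = 0.0002 / 0.000309581 = 0.65

0.65


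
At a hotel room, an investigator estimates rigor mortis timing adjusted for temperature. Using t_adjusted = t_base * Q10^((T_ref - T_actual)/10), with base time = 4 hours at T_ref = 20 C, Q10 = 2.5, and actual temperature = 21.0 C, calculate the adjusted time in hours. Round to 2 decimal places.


Rigor mortis time adjustment:
Exponent = (T_ref - T_actual) / 10 = (20 - 21.0) / 10 = -0.1
Q10 factor = 2.5^-0.1 = 0.91244
t_adjusted = 4 * 0.91244 = 3.65 hours

3.65


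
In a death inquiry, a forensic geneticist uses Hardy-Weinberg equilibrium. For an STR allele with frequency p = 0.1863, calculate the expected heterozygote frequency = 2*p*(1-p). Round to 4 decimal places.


Hardy-Weinberg heterozygote frequency:
q = 1 - p = 1 - 0.1863 = 0.8137
2pq = 2 * 0.1863 * 0.8137 = 0.3032

0.3032


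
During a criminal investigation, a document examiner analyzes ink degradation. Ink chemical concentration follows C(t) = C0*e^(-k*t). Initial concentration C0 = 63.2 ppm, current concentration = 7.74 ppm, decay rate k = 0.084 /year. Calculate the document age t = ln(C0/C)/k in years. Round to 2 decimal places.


Document age estimation:
C0/C = 63.2 / 7.74 = 8.165375
ln(C0/C) = 2.099903
t = 2.099903 / 0.084 = 25.00 years

25.00


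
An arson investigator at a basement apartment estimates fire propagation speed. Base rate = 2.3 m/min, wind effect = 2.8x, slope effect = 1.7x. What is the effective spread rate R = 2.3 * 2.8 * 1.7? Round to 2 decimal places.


Fire spread rate calculation:
R = R0 * wind_factor * slope_factor
= 2.3 * 2.8 * 1.7
= 6.44 * 1.7
= 10.95 m/min

10.95


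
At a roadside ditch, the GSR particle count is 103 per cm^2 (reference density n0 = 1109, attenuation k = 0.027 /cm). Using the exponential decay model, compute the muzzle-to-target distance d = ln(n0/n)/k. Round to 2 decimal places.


GSR distance calculation:
n0/n = 1109 / 103 = 10.76699
ln(n0/n) = 2.376485
d = 2.376485 / 0.027 = 88.02 cm

88.02


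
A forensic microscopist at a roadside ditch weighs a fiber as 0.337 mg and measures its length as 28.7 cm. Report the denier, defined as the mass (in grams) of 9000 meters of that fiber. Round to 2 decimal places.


Denier calculation:
Mass in grams = 0.337 mg / 1000 = 0.000337 g
Length in meters = 28.7 cm / 100 = 0.287 m
Linear density = mass / length = 0.000337 / 0.287 = 0.00117422 g/m
Denier = (g/m) * 9000 = 0.00117422 * 9000 = 10.57

10.57


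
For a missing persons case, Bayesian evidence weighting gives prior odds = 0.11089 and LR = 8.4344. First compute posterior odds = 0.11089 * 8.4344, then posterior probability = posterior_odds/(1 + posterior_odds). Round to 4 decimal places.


Bayesian evidence evaluation:
Posterior odds = prior_odds * LR = 0.11089 * 8.4344 = 0.9352906
Posterior probability = posterior_odds / (1 + posterior_odds)
= 0.9352906 / (1 + 0.9352906)
= 0.9352906 / 1.9352906
= 0.4833

0.4833


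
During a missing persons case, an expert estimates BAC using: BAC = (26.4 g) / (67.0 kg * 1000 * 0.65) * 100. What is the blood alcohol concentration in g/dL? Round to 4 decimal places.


Applying the Widmark formula:
BAC = (dose_g / (body_wt * 1000 * r)) * 100
Denominator = 67.0 * 1000 * 0.65 = 43550
BAC = (26.4 / 43550) * 100
BAC = 0.0606 g/dL

0.0606


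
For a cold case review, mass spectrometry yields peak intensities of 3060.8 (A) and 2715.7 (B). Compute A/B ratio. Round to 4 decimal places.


Spectral peak ratio:
Peak A = 3060.8 counts
Peak B = 2715.7 counts
Ratio = 3060.8 / 2715.7 = 1.1271

1.1271
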